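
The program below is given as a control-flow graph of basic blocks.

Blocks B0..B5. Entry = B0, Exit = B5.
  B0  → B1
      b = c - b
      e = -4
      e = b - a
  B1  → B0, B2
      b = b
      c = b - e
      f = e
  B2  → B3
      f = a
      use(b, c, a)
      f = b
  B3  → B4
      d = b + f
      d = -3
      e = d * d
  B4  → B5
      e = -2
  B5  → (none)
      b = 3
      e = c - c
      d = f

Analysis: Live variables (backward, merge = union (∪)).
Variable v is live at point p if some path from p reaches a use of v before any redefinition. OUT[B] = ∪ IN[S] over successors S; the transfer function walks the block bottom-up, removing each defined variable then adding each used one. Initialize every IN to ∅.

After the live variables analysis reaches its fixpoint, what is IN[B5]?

Converged values:
  B0:  IN={a, b, c}  OUT={a, b, e}
  B1:  IN={a, b, e}  OUT={a, b, c}
  B2:  IN={a, b, c}  OUT={b, c, f}
  B3:  IN={b, c, f}  OUT={c, f}
  B4:  IN={c, f}  OUT={c, f}
  B5:  IN={c, f}  OUT={}

B5 is the boundary node: OUT[B5] = {}
Applying B5's transfer function to that OUT value gives IN[B5] (row B5 above).

Answer: {c, f}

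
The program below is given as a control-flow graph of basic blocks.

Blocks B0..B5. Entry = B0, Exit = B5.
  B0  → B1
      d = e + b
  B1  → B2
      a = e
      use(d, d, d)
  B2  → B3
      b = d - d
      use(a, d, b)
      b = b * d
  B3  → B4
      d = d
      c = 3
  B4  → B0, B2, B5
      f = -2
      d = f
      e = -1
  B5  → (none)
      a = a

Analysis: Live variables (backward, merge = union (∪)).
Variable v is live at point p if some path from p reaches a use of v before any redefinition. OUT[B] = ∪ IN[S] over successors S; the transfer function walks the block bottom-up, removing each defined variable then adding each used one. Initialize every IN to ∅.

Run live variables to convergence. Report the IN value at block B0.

Converged values:
  B0:   IN={b, e}   OUT={d, e}
  B1:   IN={d, e}   OUT={a, d}
  B2:   IN={a, d}   OUT={a, b, d}
  B3:   IN={a, b, d}   OUT={a, b}
  B4:   IN={a, b}   OUT={a, b, d, e}
  B5:   IN={a}   OUT={}

Merge at B0: OUT[B0] = IN[B1] = {d, e}
Applying B0's transfer function to that OUT value gives IN[B0] (row B0 above).

Answer: {b, e}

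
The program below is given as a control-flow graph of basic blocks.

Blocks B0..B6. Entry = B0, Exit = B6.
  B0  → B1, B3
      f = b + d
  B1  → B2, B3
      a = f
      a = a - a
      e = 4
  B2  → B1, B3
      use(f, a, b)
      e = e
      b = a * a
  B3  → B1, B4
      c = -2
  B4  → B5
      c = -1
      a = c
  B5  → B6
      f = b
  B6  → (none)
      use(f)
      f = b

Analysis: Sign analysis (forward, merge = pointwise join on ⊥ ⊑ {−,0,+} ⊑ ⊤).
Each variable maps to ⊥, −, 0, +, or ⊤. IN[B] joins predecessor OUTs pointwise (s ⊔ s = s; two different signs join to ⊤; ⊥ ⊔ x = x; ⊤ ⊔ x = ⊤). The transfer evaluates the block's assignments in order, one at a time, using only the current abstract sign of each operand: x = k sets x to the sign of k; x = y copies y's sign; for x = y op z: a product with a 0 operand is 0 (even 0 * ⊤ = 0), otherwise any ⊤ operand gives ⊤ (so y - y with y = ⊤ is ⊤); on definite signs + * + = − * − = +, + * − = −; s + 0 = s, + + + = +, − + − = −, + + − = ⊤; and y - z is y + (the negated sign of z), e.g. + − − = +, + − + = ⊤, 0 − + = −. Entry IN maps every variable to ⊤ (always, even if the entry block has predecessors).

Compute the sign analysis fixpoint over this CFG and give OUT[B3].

Fixpoint table:
  B0:  IN=(all ⊤)  OUT=(all ⊤)
  B1:  IN=(all ⊤)  OUT={e:+; rest ⊤}
  B2:  IN={e:+; rest ⊤}  OUT={e:+; rest ⊤}
  B3:  IN=(all ⊤)  OUT={c:-; rest ⊤}
  B4:  IN={c:-; rest ⊤}  OUT={a:-, c:-; rest ⊤}
  B5:  IN={a:-, c:-; rest ⊤}  OUT={a:-, c:-; rest ⊤}
  B6:  IN={a:-, c:-; rest ⊤}  OUT={a:-, c:-; rest ⊤}

Merge at B3: IN[B3] = OUT[B0] ⊔ OUT[B1] ⊔ OUT[B2] = {a: ⊤, b: ⊤, c: ⊤, d: ⊤, e: ⊤, f: ⊤}
Applying B3's transfer function to that IN value gives OUT[B3] (row B3 above).

Answer: {a: ⊤, b: ⊤, c: -, d: ⊤, e: ⊤, f: ⊤}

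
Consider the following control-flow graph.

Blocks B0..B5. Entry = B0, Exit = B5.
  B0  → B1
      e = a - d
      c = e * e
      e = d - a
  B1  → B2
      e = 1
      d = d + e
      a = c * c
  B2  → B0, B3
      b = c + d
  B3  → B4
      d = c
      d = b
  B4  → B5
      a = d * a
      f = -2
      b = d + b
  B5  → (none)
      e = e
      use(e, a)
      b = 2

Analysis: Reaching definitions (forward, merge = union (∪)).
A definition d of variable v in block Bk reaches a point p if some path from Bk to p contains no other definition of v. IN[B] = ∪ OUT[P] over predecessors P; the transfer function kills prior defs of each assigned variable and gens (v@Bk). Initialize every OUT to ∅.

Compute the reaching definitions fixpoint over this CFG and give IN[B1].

Converged values:
  B0: | IN={a@B1, b@B2, c@B0, d@B1, e@B1} | OUT={a@B1, b@B2, c@B0, d@B1, e@B0}
  B1: | IN={a@B1, b@B2, c@B0, d@B1, e@B0} | OUT={a@B1, b@B2, c@B0, d@B1, e@B1}
  B2: | IN={a@B1, b@B2, c@B0, d@B1, e@B1} | OUT={a@B1, b@B2, c@B0, d@B1, e@B1}
  B3: | IN={a@B1, b@B2, c@B0, d@B1, e@B1} | OUT={a@B1, b@B2, c@B0, d@B3, e@B1}
  B4: | IN={a@B1, b@B2, c@B0, d@B3, e@B1} | OUT={a@B4, b@B4, c@B0, d@B3, e@B1, f@B4}
  B5: | IN={a@B4, b@B4, c@B0, d@B3, e@B1, f@B4} | OUT={a@B4, b@B5, c@B0, d@B3, e@B5, f@B4}

Merge at B1: IN[B1] = OUT[B0] = {a@B1, b@B2, c@B0, d@B1, e@B0}

Answer: {a@B1, b@B2, c@B0, d@B1, e@B0}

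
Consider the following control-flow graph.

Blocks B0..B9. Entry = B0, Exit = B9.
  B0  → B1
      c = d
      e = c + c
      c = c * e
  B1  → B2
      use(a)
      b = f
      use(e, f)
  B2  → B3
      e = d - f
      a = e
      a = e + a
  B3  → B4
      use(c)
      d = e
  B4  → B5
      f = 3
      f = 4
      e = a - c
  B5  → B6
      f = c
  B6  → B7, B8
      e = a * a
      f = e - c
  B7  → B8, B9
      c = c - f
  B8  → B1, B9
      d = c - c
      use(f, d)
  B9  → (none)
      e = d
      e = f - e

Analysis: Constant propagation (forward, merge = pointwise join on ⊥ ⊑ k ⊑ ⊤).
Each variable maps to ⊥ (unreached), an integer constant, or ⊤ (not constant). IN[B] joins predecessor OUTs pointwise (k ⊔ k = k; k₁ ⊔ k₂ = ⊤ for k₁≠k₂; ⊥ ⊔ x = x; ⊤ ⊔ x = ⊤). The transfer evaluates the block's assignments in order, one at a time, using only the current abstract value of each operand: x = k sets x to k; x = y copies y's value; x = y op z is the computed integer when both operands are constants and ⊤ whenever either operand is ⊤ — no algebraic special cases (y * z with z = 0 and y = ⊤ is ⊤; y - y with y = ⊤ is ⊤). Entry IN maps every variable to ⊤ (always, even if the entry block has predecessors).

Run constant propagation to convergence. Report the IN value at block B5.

Answer: {a: ⊤, b: ⊤, c: ⊤, d: ⊤, e: ⊤, f: 4}

Trace:
Fixpoint table:
  B0: | IN=(all ⊤) | OUT=(all ⊤)
  B1: | IN=(all ⊤) | OUT=(all ⊤)
  B2: | IN=(all ⊤) | OUT=(all ⊤)
  B3: | IN=(all ⊤) | OUT=(all ⊤)
  B4: | IN=(all ⊤) | OUT={f:4; rest ⊤}
  B5: | IN={f:4; rest ⊤} | OUT=(all ⊤)
  B6: | IN=(all ⊤) | OUT=(all ⊤)
  B7: | IN=(all ⊤) | OUT=(all ⊤)
  B8: | IN=(all ⊤) | OUT=(all ⊤)
  B9: | IN=(all ⊤) | OUT=(all ⊤)

Merge at B5: IN[B5] = OUT[B4] = {a: ⊤, b: ⊤, c: ⊤, d: ⊤, e: ⊤, f: 4}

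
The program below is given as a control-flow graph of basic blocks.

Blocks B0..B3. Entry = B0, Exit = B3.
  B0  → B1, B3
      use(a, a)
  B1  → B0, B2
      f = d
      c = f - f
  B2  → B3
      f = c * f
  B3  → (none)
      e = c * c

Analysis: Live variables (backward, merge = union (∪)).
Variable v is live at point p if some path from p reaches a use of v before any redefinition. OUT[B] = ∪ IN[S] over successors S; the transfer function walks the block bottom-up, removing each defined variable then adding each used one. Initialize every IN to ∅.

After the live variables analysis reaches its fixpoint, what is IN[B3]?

Answer: {c}

Derivation:
Fixpoint table:
  B0:   IN={a, c, d}   OUT={a, c, d}
  B1:   IN={a, d}   OUT={a, c, d, f}
  B2:   IN={c, f}   OUT={c}
  B3:   IN={c}   OUT={}

B3 is the boundary node: OUT[B3] = {}
Applying B3's transfer function to that OUT value gives IN[B3] (row B3 above).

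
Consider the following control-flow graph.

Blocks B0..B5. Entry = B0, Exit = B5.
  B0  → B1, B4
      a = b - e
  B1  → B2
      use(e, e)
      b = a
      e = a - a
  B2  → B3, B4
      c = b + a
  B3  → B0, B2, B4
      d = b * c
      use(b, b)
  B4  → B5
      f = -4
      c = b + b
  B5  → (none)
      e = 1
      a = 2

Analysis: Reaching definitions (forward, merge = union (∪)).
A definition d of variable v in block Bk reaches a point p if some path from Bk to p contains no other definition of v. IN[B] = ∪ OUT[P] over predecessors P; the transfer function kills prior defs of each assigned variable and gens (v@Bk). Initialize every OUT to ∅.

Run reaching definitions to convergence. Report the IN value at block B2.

Per-block solution:
  B0:   IN={a@B0, b@B1, c@B2, d@B3, e@B1}   OUT={a@B0, b@B1, c@B2, d@B3, e@B1}
  B1:   IN={a@B0, b@B1, c@B2, d@B3, e@B1}   OUT={a@B0, b@B1, c@B2, d@B3, e@B1}
  B2:   IN={a@B0, b@B1, c@B2, d@B3, e@B1}   OUT={a@B0, b@B1, c@B2, d@B3, e@B1}
  B3:   IN={a@B0, b@B1, c@B2, d@B3, e@B1}   OUT={a@B0, b@B1, c@B2, d@B3, e@B1}
  B4:   IN={a@B0, b@B1, c@B2, d@B3, e@B1}   OUT={a@B0, b@B1, c@B4, d@B3, e@B1, f@B4}
  B5:   IN={a@B0, b@B1, c@B4, d@B3, e@B1, f@B4}   OUT={a@B5, b@B1, c@B4, d@B3, e@B5, f@B4}

Merge at B2: IN[B2] = OUT[B1] ⊔ OUT[B3] = {a@B0, b@B1, c@B2, d@B3, e@B1}

Answer: {a@B0, b@B1, c@B2, d@B3, e@B1}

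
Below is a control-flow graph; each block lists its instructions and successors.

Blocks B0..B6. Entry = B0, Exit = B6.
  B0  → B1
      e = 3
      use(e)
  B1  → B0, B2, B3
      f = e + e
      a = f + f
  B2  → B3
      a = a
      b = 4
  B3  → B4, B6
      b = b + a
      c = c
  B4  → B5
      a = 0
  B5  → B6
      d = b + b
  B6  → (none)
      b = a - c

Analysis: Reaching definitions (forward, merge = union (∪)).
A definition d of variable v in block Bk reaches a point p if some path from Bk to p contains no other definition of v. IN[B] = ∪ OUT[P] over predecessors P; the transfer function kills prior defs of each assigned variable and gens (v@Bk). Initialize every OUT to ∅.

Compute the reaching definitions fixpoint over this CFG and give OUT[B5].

Converged values:
  B0: | IN={a@B1, e@B0, f@B1} | OUT={a@B1, e@B0, f@B1}
  B1: | IN={a@B1, e@B0, f@B1} | OUT={a@B1, e@B0, f@B1}
  B2: | IN={a@B1, e@B0, f@B1} | OUT={a@B2, b@B2, e@B0, f@B1}
  B3: | IN={a@B1, a@B2, b@B2, e@B0, f@B1} | OUT={a@B1, a@B2, b@B3, c@B3, e@B0, f@B1}
  B4: | IN={a@B1, a@B2, b@B3, c@B3, e@B0, f@B1} | OUT={a@B4, b@B3, c@B3, e@B0, f@B1}
  B5: | IN={a@B4, b@B3, c@B3, e@B0, f@B1} | OUT={a@B4, b@B3, c@B3, d@B5, e@B0, f@B1}
  B6: | IN={a@B1, a@B2, a@B4, b@B3, c@B3, d@B5, e@B0, f@B1} | OUT={a@B1, a@B2, a@B4, b@B6, c@B3, d@B5, e@B0, f@B1}

Merge at B5: IN[B5] = OUT[B4] = {a@B4, b@B3, c@B3, e@B0, f@B1}
Applying B5's transfer function to that IN value gives OUT[B5] (row B5 above).

Answer: {a@B4, b@B3, c@B3, d@B5, e@B0, f@B1}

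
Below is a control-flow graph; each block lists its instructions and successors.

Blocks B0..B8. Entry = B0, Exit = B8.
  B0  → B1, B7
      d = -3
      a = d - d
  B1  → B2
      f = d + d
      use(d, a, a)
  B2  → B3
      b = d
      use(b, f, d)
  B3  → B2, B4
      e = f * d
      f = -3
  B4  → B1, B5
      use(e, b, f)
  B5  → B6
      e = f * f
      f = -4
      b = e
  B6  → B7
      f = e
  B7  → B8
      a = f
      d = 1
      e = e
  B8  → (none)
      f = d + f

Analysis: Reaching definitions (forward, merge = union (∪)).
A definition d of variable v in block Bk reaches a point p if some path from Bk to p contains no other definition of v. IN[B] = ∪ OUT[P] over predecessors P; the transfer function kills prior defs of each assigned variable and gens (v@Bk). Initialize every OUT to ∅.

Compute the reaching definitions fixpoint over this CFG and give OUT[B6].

Converged values:
  B0:  IN={}  OUT={a@B0, d@B0}
  B1:  IN={a@B0, b@B2, d@B0, e@B3, f@B3}  OUT={a@B0, b@B2, d@B0, e@B3, f@B1}
  B2:  IN={a@B0, b@B2, d@B0, e@B3, f@B1, f@B3}  OUT={a@B0, b@B2, d@B0, e@B3, f@B1, f@B3}
  B3:  IN={a@B0, b@B2, d@B0, e@B3, f@B1, f@B3}  OUT={a@B0, b@B2, d@B0, e@B3, f@B3}
  B4:  IN={a@B0, b@B2, d@B0, e@B3, f@B3}  OUT={a@B0, b@B2, d@B0, e@B3, f@B3}
  B5:  IN={a@B0, b@B2, d@B0, e@B3, f@B3}  OUT={a@B0, b@B5, d@B0, e@B5, f@B5}
  B6:  IN={a@B0, b@B5, d@B0, e@B5, f@B5}  OUT={a@B0, b@B5, d@B0, e@B5, f@B6}
  B7:  IN={a@B0, b@B5, d@B0, e@B5, f@B6}  OUT={a@B7, b@B5, d@B7, e@B7, f@B6}
  B8:  IN={a@B7, b@B5, d@B7, e@B7, f@B6}  OUT={a@B7, b@B5, d@B7, e@B7, f@B8}

Merge at B6: IN[B6] = OUT[B5] = {a@B0, b@B5, d@B0, e@B5, f@B5}
Applying B6's transfer function to that IN value gives OUT[B6] (row B6 above).

Answer: {a@B0, b@B5, d@B0, e@B5, f@B6}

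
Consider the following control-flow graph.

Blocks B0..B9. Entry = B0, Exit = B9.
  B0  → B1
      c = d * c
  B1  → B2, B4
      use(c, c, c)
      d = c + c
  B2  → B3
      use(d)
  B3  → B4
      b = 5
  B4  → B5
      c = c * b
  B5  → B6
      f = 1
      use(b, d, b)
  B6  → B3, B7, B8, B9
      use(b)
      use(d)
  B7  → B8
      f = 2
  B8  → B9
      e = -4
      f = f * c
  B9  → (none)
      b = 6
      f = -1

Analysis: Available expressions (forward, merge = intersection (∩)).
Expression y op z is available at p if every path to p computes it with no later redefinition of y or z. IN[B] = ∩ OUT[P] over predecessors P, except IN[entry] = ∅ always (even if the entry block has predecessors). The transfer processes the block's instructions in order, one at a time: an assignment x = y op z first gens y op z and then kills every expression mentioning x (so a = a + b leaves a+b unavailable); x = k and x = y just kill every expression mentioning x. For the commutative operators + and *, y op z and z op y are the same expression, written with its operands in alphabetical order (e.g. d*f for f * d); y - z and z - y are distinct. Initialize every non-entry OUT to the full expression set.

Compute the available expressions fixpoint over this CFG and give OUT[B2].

Answer: {c+c}

Working:
Fixpoint table:
  B0: | IN={} | OUT={}
  B1: | IN={} | OUT={c+c}
  B2: | IN={c+c} | OUT={c+c}
  B3: | IN={} | OUT={}
  B4: | IN={} | OUT={}
  B5: | IN={} | OUT={}
  B6: | IN={} | OUT={}
  B7: | IN={} | OUT={}
  B8: | IN={} | OUT={}
  B9: | IN={} | OUT={}

Merge at B2: IN[B2] = OUT[B1] = {c+c}
Applying B2's transfer function to that IN value gives OUT[B2] (row B2 above).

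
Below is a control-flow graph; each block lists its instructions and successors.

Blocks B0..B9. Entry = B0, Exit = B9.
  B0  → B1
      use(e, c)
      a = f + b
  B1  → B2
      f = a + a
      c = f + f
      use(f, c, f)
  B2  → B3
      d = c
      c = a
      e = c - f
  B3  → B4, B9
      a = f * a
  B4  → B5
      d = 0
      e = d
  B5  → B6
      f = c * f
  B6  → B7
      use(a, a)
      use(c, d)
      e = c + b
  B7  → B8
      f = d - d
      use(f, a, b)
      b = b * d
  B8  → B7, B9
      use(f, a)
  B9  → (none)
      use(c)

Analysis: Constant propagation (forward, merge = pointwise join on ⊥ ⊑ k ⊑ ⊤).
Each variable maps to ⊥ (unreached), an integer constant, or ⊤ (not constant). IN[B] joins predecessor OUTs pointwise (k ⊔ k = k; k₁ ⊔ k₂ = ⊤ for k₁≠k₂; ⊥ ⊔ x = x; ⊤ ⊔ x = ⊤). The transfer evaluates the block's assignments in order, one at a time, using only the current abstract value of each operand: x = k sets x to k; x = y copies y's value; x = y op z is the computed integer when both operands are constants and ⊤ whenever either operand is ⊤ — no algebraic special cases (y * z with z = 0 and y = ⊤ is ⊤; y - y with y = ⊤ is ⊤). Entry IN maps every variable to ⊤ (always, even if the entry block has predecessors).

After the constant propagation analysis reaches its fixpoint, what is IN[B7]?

Fixpoint table:
  B0:   IN=(all ⊤)   OUT=(all ⊤)
  B1:   IN=(all ⊤)   OUT=(all ⊤)
  B2:   IN=(all ⊤)   OUT=(all ⊤)
  B3:   IN=(all ⊤)   OUT=(all ⊤)
  B4:   IN=(all ⊤)   OUT={d:0, e:0; rest ⊤}
  B5:   IN={d:0, e:0; rest ⊤}   OUT={d:0, e:0; rest ⊤}
  B6:   IN={d:0, e:0; rest ⊤}   OUT={d:0; rest ⊤}
  B7:   IN={d:0; rest ⊤}   OUT={d:0, f:0; rest ⊤}
  B8:   IN={d:0, f:0; rest ⊤}   OUT={d:0, f:0; rest ⊤}
  B9:   IN=(all ⊤)   OUT=(all ⊤)

Merge at B7: IN[B7] = OUT[B6] ⊔ OUT[B8] = {a: ⊤, b: ⊤, c: ⊤, d: 0, e: ⊤, f: ⊤}

Answer: {a: ⊤, b: ⊤, c: ⊤, d: 0, e: ⊤, f: ⊤}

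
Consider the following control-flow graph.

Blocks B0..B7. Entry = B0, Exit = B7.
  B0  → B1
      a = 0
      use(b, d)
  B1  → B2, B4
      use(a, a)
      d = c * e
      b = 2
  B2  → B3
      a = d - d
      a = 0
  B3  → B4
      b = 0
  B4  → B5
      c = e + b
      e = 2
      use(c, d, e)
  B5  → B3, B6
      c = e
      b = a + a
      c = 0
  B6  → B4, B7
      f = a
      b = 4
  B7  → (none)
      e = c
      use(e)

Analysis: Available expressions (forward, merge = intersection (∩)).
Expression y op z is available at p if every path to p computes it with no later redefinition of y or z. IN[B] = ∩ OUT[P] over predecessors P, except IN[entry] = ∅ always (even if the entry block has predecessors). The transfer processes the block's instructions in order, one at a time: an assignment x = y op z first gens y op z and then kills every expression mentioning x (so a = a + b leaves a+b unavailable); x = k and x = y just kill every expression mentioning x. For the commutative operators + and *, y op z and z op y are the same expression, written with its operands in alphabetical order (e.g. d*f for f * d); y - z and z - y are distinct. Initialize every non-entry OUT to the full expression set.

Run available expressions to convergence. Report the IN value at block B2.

Answer: {c*e}

Working:
Converged values:
  B0:   IN={}   OUT={}
  B1:   IN={}   OUT={c*e}
  B2:   IN={c*e}   OUT={c*e, d-d}
  B3:   IN={}   OUT={}
  B4:   IN={}   OUT={}
  B5:   IN={}   OUT={a+a}
  B6:   IN={a+a}   OUT={a+a}
  B7:   IN={a+a}   OUT={a+a}

Merge at B2: IN[B2] = OUT[B1] = {c*e}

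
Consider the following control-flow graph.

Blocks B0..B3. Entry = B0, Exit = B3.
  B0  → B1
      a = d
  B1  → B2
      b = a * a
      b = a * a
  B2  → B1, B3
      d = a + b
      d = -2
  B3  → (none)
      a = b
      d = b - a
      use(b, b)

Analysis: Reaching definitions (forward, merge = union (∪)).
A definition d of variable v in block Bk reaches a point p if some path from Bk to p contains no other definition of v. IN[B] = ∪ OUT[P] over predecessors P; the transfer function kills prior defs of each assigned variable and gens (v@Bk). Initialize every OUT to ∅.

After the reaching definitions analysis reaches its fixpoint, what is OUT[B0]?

Answer: {a@B0}

Derivation:
Per-block solution:
  B0:   IN={}   OUT={a@B0}
  B1:   IN={a@B0, b@B1, d@B2}   OUT={a@B0, b@B1, d@B2}
  B2:   IN={a@B0, b@B1, d@B2}   OUT={a@B0, b@B1, d@B2}
  B3:   IN={a@B0, b@B1, d@B2}   OUT={a@B3, b@B1, d@B3}

B0 is the boundary node: IN[B0] = {}
Applying B0's transfer function to that IN value gives OUT[B0] (row B0 above).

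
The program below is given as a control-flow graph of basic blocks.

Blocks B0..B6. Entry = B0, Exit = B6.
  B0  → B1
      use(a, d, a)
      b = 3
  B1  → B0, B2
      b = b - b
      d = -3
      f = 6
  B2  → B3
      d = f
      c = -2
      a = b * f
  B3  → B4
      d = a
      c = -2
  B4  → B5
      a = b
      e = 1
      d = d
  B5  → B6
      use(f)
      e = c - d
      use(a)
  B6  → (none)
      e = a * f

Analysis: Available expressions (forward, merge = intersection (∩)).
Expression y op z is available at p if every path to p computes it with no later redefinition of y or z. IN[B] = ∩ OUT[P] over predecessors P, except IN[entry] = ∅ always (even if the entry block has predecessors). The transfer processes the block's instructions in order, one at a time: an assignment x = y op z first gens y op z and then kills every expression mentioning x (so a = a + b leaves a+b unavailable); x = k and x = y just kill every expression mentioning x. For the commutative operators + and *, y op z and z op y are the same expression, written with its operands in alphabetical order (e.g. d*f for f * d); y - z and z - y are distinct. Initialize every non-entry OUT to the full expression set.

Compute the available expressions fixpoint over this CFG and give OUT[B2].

Converged values:
  B0: | IN={} | OUT={}
  B1: | IN={} | OUT={}
  B2: | IN={} | OUT={b*f}
  B3: | IN={b*f} | OUT={b*f}
  B4: | IN={b*f} | OUT={b*f}
  B5: | IN={b*f} | OUT={b*f, c-d}
  B6: | IN={b*f, c-d} | OUT={a*f, b*f, c-d}

Merge at B2: IN[B2] = OUT[B1] = {}
Applying B2's transfer function to that IN value gives OUT[B2] (row B2 above).

Answer: {b*f}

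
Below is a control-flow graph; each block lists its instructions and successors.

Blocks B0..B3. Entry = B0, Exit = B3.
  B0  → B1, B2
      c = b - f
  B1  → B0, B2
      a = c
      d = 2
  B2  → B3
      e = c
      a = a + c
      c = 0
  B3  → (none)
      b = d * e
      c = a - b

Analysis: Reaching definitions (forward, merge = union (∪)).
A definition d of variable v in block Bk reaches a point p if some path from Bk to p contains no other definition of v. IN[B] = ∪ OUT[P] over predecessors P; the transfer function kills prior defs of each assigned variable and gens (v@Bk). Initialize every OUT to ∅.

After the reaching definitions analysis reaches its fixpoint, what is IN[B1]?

Converged values:
  B0: | IN={a@B1, c@B0, d@B1} | OUT={a@B1, c@B0, d@B1}
  B1: | IN={a@B1, c@B0, d@B1} | OUT={a@B1, c@B0, d@B1}
  B2: | IN={a@B1, c@B0, d@B1} | OUT={a@B2, c@B2, d@B1, e@B2}
  B3: | IN={a@B2, c@B2, d@B1, e@B2} | OUT={a@B2, b@B3, c@B3, d@B1, e@B2}

Merge at B1: IN[B1] = OUT[B0] = {a@B1, c@B0, d@B1}

Answer: {a@B1, c@B0, d@B1}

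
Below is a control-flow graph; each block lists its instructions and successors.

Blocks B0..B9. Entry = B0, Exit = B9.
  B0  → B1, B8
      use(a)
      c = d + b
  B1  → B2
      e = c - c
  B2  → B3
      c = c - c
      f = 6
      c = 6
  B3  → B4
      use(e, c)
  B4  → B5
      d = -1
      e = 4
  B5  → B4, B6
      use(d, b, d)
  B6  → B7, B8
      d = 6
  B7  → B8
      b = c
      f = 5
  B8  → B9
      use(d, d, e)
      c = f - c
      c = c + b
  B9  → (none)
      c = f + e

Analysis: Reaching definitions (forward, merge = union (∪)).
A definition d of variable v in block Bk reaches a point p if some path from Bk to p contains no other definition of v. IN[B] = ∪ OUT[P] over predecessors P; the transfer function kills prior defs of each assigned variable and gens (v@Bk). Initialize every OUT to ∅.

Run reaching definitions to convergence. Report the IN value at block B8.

Answer: {b@B7, c@B0, c@B2, d@B6, e@B4, f@B2, f@B7}

Derivation:
Converged values:
  B0:  IN={}  OUT={c@B0}
  B1:  IN={c@B0}  OUT={c@B0, e@B1}
  B2:  IN={c@B0, e@B1}  OUT={c@B2, e@B1, f@B2}
  B3:  IN={c@B2, e@B1, f@B2}  OUT={c@B2, e@B1, f@B2}
  B4:  IN={c@B2, d@B4, e@B1, e@B4, f@B2}  OUT={c@B2, d@B4, e@B4, f@B2}
  B5:  IN={c@B2, d@B4, e@B4, f@B2}  OUT={c@B2, d@B4, e@B4, f@B2}
  B6:  IN={c@B2, d@B4, e@B4, f@B2}  OUT={c@B2, d@B6, e@B4, f@B2}
  B7:  IN={c@B2, d@B6, e@B4, f@B2}  OUT={b@B7, c@B2, d@B6, e@B4, f@B7}
  B8:  IN={b@B7, c@B0, c@B2, d@B6, e@B4, f@B2, f@B7}  OUT={b@B7, c@B8, d@B6, e@B4, f@B2, f@B7}
  B9:  IN={b@B7, c@B8, d@B6, e@B4, f@B2, f@B7}  OUT={b@B7, c@B9, d@B6, e@B4, f@B2, f@B7}

Merge at B8: IN[B8] = OUT[B0] ⊔ OUT[B6] ⊔ OUT[B7] = {b@B7, c@B0, c@B2, d@B6, e@B4, f@B2, f@B7}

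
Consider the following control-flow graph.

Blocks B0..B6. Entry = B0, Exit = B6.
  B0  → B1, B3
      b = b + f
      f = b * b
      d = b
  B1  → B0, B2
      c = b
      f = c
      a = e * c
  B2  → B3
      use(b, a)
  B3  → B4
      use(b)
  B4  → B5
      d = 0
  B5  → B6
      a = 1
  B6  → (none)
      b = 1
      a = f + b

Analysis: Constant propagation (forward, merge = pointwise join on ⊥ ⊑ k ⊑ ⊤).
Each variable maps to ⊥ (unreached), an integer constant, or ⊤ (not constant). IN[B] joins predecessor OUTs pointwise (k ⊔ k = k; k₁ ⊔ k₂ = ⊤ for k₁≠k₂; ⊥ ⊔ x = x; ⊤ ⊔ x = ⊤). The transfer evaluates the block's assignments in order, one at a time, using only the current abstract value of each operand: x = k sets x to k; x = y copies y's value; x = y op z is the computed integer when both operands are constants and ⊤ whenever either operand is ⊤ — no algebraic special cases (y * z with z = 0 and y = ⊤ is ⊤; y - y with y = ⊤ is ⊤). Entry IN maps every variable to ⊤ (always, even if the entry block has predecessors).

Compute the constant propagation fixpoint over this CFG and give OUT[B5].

Answer: {a: 1, b: ⊤, c: ⊤, d: 0, e: ⊤, f: ⊤}

Trace:
Fixpoint table:
  B0:  IN=(all ⊤)  OUT=(all ⊤)
  B1:  IN=(all ⊤)  OUT=(all ⊤)
  B2:  IN=(all ⊤)  OUT=(all ⊤)
  B3:  IN=(all ⊤)  OUT=(all ⊤)
  B4:  IN=(all ⊤)  OUT={d:0; rest ⊤}
  B5:  IN={d:0; rest ⊤}  OUT={a:1, d:0; rest ⊤}
  B6:  IN={a:1, d:0; rest ⊤}  OUT={b:1, d:0; rest ⊤}

Merge at B5: IN[B5] = OUT[B4] = {a: ⊤, b: ⊤, c: ⊤, d: 0, e: ⊤, f: ⊤}
Applying B5's transfer function to that IN value gives OUT[B5] (row B5 above).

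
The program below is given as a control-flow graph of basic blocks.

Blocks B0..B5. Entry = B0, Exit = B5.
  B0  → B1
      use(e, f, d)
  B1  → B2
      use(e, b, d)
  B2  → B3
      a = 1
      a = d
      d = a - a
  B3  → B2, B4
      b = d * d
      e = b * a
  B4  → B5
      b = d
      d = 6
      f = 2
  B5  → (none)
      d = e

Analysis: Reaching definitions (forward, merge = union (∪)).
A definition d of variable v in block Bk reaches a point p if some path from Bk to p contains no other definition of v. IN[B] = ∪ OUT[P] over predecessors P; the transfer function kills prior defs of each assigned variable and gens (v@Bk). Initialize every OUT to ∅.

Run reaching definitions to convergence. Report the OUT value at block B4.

Per-block solution:
  B0: | IN={} | OUT={}
  B1: | IN={} | OUT={}
  B2: | IN={a@B2, b@B3, d@B2, e@B3} | OUT={a@B2, b@B3, d@B2, e@B3}
  B3: | IN={a@B2, b@B3, d@B2, e@B3} | OUT={a@B2, b@B3, d@B2, e@B3}
  B4: | IN={a@B2, b@B3, d@B2, e@B3} | OUT={a@B2, b@B4, d@B4, e@B3, f@B4}
  B5: | IN={a@B2, b@B4, d@B4, e@B3, f@B4} | OUT={a@B2, b@B4, d@B5, e@B3, f@B4}

Merge at B4: IN[B4] = OUT[B3] = {a@B2, b@B3, d@B2, e@B3}
Applying B4's transfer function to that IN value gives OUT[B4] (row B4 above).

Answer: {a@B2, b@B4, d@B4, e@B3, f@B4}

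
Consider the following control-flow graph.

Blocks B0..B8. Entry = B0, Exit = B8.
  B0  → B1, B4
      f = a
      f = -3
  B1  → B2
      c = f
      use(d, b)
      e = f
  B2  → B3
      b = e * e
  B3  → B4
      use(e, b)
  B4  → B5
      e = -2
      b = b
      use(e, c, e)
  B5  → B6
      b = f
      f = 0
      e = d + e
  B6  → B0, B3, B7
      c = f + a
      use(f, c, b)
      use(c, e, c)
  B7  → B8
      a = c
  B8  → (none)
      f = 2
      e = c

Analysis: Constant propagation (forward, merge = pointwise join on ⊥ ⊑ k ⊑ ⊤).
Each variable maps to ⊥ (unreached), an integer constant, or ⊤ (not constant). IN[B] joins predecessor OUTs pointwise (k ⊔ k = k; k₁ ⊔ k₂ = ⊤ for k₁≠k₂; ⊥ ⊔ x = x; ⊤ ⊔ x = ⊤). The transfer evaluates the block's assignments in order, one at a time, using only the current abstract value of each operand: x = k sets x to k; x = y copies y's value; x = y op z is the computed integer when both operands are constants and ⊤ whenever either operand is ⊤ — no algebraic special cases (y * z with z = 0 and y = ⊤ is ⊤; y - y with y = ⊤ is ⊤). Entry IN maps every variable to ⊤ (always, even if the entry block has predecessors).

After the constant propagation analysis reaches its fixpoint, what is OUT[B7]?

Answer: {a: ⊤, b: ⊤, c: ⊤, d: ⊤, e: ⊤, f: 0}

Working:
Per-block solution:
  B0: | IN=(all ⊤) | OUT={f:-3; rest ⊤}
  B1: | IN={f:-3; rest ⊤} | OUT={c:-3, e:-3, f:-3; rest ⊤}
  B2: | IN={c:-3, e:-3, f:-3; rest ⊤} | OUT={b:9, c:-3, e:-3, f:-3; rest ⊤}
  B3: | IN=(all ⊤) | OUT=(all ⊤)
  B4: | IN=(all ⊤) | OUT={e:-2; rest ⊤}
  B5: | IN={e:-2; rest ⊤} | OUT={f:0; rest ⊤}
  B6: | IN={f:0; rest ⊤} | OUT={f:0; rest ⊤}
  B7: | IN={f:0; rest ⊤} | OUT={f:0; rest ⊤}
  B8: | IN={f:0; rest ⊤} | OUT={f:2; rest ⊤}

Merge at B7: IN[B7] = OUT[B6] = {a: ⊤, b: ⊤, c: ⊤, d: ⊤, e: ⊤, f: 0}
Applying B7's transfer function to that IN value gives OUT[B7] (row B7 above).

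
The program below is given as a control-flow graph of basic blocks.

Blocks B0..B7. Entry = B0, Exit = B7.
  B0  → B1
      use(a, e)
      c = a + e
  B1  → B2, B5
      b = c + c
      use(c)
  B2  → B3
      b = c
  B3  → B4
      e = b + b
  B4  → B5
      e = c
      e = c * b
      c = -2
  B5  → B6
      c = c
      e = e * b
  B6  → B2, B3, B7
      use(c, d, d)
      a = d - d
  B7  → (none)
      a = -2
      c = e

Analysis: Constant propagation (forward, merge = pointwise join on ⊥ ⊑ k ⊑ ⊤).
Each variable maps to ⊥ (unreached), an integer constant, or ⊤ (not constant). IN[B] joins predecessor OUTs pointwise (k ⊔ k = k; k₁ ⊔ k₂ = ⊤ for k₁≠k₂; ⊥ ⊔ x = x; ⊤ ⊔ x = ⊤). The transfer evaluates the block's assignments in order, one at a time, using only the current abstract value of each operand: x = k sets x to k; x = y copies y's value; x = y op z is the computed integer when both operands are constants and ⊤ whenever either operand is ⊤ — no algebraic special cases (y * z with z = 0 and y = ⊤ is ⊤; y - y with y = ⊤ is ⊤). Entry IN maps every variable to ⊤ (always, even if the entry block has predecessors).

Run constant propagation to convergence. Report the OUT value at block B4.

Answer: {a: ⊤, b: ⊤, c: -2, d: ⊤, e: ⊤, f: ⊤}

Derivation:
Per-block solution:
  B0:  IN=(all ⊤)  OUT=(all ⊤)
  B1:  IN=(all ⊤)  OUT=(all ⊤)
  B2:  IN=(all ⊤)  OUT=(all ⊤)
  B3:  IN=(all ⊤)  OUT=(all ⊤)
  B4:  IN=(all ⊤)  OUT={c:-2; rest ⊤}
  B5:  IN=(all ⊤)  OUT=(all ⊤)
  B6:  IN=(all ⊤)  OUT=(all ⊤)
  B7:  IN=(all ⊤)  OUT={a:-2; rest ⊤}

Merge at B4: IN[B4] = OUT[B3] = {a: ⊤, b: ⊤, c: ⊤, d: ⊤, e: ⊤, f: ⊤}
Applying B4's transfer function to that IN value gives OUT[B4] (row B4 above).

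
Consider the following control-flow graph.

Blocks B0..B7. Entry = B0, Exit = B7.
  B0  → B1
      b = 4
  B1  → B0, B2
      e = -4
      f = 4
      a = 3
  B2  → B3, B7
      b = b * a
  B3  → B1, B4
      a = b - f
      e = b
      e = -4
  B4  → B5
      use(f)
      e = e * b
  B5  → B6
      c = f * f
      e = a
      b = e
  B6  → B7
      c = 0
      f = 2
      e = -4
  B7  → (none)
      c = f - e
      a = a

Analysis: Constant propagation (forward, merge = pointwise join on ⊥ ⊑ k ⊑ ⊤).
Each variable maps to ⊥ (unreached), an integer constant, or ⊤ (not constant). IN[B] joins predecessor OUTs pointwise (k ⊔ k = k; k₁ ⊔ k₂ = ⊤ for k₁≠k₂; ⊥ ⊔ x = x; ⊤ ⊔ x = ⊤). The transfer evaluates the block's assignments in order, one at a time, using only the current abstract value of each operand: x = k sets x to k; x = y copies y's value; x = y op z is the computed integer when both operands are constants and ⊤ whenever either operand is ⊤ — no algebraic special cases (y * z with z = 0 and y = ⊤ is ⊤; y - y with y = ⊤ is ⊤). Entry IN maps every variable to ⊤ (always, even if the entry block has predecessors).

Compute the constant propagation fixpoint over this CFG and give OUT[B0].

Fixpoint table:
  B0: | IN=(all ⊤) | OUT={b:4; rest ⊤}
  B1: | IN=(all ⊤) | OUT={a:3, e:-4, f:4; rest ⊤}
  B2: | IN={a:3, e:-4, f:4; rest ⊤} | OUT={a:3, e:-4, f:4; rest ⊤}
  B3: | IN={a:3, e:-4, f:4; rest ⊤} | OUT={e:-4, f:4; rest ⊤}
  B4: | IN={e:-4, f:4; rest ⊤} | OUT={f:4; rest ⊤}
  B5: | IN={f:4; rest ⊤} | OUT={c:16, f:4; rest ⊤}
  B6: | IN={c:16, f:4; rest ⊤} | OUT={c:0, e:-4, f:2; rest ⊤}
  B7: | IN={e:-4; rest ⊤} | OUT={e:-4; rest ⊤}

Merge at B0 (entry node, so the boundary value (all ⊤) is joined with the incoming edge(s)): IN[B0] = (all ⊤) ⊔ OUT[B1] = {a: ⊤, b: ⊤, c: ⊤, d: ⊤, e: ⊤, f: ⊤}
Applying B0's transfer function to that IN value gives OUT[B0] (row B0 above).

Answer: {a: ⊤, b: 4, c: ⊤, d: ⊤, e: ⊤, f: ⊤}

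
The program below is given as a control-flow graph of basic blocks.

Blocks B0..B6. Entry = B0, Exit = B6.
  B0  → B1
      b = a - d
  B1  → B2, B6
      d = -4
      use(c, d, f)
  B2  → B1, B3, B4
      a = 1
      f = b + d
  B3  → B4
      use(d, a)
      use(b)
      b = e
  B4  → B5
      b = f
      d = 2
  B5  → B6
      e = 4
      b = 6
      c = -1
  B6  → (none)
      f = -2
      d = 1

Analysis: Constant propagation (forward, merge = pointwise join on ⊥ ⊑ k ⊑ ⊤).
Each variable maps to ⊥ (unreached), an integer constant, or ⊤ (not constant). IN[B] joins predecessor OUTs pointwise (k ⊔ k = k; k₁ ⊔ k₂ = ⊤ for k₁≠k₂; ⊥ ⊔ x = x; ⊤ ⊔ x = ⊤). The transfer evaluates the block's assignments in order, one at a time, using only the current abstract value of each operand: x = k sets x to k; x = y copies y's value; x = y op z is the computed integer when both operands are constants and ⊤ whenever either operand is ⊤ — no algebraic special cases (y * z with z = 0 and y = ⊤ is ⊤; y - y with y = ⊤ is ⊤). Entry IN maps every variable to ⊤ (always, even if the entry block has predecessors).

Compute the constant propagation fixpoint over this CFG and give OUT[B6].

Converged values:
  B0: | IN=(all ⊤) | OUT=(all ⊤)
  B1: | IN=(all ⊤) | OUT={d:-4; rest ⊤}
  B2: | IN={d:-4; rest ⊤} | OUT={a:1, d:-4; rest ⊤}
  B3: | IN={a:1, d:-4; rest ⊤} | OUT={a:1, d:-4; rest ⊤}
  B4: | IN={a:1, d:-4; rest ⊤} | OUT={a:1, d:2; rest ⊤}
  B5: | IN={a:1, d:2; rest ⊤} | OUT={a:1, b:6, c:-1, d:2, e:4; rest ⊤}
  B6: | IN=(all ⊤) | OUT={d:1, f:-2; rest ⊤}

Merge at B6: IN[B6] = OUT[B1] ⊔ OUT[B5] = {a: ⊤, b: ⊤, c: ⊤, d: ⊤, e: ⊤, f: ⊤}
Applying B6's transfer function to that IN value gives OUT[B6] (row B6 above).

Answer: {a: ⊤, b: ⊤, c: ⊤, d: 1, e: ⊤, f: -2}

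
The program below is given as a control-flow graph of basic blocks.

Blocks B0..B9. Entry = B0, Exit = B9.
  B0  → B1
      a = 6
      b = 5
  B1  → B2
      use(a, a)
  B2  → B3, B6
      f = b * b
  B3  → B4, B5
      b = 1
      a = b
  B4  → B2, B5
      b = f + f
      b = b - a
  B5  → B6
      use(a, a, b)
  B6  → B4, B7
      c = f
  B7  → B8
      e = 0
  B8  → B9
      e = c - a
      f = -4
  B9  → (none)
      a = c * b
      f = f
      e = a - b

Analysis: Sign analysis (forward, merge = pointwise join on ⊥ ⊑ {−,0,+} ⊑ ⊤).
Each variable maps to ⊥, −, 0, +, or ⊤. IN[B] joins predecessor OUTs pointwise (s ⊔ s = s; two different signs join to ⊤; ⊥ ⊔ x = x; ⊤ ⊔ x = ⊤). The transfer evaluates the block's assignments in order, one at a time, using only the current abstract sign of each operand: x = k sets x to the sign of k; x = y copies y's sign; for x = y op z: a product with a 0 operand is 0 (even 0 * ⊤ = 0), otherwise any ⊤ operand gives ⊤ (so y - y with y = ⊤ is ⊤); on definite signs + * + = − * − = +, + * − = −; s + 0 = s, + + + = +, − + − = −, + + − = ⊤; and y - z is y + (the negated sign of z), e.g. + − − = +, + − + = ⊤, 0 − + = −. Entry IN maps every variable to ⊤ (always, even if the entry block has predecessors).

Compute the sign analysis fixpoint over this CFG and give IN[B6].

Answer: {a: +, b: ⊤, c: ⊤, d: ⊤, e: ⊤, f: ⊤}

Derivation:
Per-block solution:
  B0: | IN=(all ⊤) | OUT={a:+, b:+; rest ⊤}
  B1: | IN={a:+, b:+; rest ⊤} | OUT={a:+, b:+; rest ⊤}
  B2: | IN={a:+; rest ⊤} | OUT={a:+; rest ⊤}
  B3: | IN={a:+; rest ⊤} | OUT={a:+, b:+; rest ⊤}
  B4: | IN={a:+; rest ⊤} | OUT={a:+; rest ⊤}
  B5: | IN={a:+; rest ⊤} | OUT={a:+; rest ⊤}
  B6: | IN={a:+; rest ⊤} | OUT={a:+; rest ⊤}
  B7: | IN={a:+; rest ⊤} | OUT={a:+, e:0; rest ⊤}
  B8: | IN={a:+, e:0; rest ⊤} | OUT={a:+, f:-; rest ⊤}
  B9: | IN={a:+, f:-; rest ⊤} | OUT={f:-; rest ⊤}

Merge at B6: IN[B6] = OUT[B2] ⊔ OUT[B5] = {a: +, b: ⊤, c: ⊤, d: ⊤, e: ⊤, f: ⊤}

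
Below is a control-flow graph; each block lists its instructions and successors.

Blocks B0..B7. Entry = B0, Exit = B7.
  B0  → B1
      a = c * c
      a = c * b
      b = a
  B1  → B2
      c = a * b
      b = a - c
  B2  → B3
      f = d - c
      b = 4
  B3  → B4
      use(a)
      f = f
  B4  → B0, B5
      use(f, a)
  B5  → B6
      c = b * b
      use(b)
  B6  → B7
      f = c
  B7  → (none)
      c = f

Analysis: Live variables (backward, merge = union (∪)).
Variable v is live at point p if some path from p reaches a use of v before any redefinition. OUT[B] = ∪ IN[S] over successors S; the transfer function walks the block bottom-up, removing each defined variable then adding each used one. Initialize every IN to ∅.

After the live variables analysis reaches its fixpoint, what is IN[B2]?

Per-block solution:
  B0:  IN={b, c, d}  OUT={a, b, d}
  B1:  IN={a, b, d}  OUT={a, c, d}
  B2:  IN={a, c, d}  OUT={a, b, c, d, f}
  B3:  IN={a, b, c, d, f}  OUT={a, b, c, d, f}
  B4:  IN={a, b, c, d, f}  OUT={b, c, d}
  B5:  IN={b}  OUT={c}
  B6:  IN={c}  OUT={f}
  B7:  IN={f}  OUT={}

Merge at B2: OUT[B2] = IN[B3] = {a, b, c, d, f}
Applying B2's transfer function to that OUT value gives IN[B2] (row B2 above).

Answer: {a, c, d}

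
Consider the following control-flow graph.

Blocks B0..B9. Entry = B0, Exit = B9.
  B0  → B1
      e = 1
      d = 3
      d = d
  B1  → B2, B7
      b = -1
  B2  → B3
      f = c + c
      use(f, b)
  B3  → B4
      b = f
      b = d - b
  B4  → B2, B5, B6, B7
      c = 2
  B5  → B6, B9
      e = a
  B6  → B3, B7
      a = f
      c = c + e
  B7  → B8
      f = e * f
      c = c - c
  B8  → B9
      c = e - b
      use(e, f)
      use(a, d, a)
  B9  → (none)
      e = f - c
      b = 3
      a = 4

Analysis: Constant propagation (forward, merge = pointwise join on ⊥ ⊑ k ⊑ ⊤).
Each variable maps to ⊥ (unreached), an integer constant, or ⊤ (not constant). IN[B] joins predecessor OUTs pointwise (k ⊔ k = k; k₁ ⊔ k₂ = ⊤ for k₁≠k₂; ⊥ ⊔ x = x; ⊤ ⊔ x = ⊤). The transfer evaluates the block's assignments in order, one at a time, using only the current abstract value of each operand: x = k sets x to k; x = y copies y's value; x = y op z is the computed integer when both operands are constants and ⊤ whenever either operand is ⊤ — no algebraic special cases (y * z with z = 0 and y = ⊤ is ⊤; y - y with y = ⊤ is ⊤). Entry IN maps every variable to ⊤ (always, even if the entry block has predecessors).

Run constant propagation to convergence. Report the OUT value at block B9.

Fixpoint table:
  B0:  IN=(all ⊤)  OUT={d:3, e:1; rest ⊤}
  B1:  IN={d:3, e:1; rest ⊤}  OUT={b:-1, d:3, e:1; rest ⊤}
  B2:  IN={d:3; rest ⊤}  OUT={d:3; rest ⊤}
  B3:  IN={d:3; rest ⊤}  OUT={d:3; rest ⊤}
  B4:  IN={d:3; rest ⊤}  OUT={c:2, d:3; rest ⊤}
  B5:  IN={c:2, d:3; rest ⊤}  OUT={c:2, d:3; rest ⊤}
  B6:  IN={c:2, d:3; rest ⊤}  OUT={d:3; rest ⊤}
  B7:  IN={d:3; rest ⊤}  OUT={d:3; rest ⊤}
  B8:  IN={d:3; rest ⊤}  OUT={d:3; rest ⊤}
  B9:  IN={d:3; rest ⊤}  OUT={a:4, b:3, d:3; rest ⊤}

Merge at B9: IN[B9] = OUT[B5] ⊔ OUT[B8] = {a: ⊤, b: ⊤, c: ⊤, d: 3, e: ⊤, f: ⊤}
Applying B9's transfer function to that IN value gives OUT[B9] (row B9 above).

Answer: {a: 4, b: 3, c: ⊤, d: 3, e: ⊤, f: ⊤}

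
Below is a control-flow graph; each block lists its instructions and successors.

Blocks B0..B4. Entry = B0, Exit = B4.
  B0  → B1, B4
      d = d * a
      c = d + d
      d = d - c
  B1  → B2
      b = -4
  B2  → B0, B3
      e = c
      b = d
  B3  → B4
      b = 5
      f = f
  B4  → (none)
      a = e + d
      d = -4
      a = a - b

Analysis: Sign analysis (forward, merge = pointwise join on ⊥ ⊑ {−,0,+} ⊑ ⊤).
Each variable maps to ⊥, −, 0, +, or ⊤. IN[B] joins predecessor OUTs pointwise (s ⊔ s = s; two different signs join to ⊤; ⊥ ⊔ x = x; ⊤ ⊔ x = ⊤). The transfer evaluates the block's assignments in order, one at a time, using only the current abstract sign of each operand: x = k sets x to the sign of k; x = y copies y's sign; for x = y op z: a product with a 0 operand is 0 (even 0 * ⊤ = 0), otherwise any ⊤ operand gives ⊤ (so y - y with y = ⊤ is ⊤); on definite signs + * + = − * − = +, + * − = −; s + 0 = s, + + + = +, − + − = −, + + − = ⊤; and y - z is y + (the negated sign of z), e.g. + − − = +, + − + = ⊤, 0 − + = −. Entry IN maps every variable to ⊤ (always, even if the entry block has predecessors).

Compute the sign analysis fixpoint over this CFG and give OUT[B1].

Per-block solution:
  B0:   IN=(all ⊤)   OUT=(all ⊤)
  B1:   IN=(all ⊤)   OUT={b:-; rest ⊤}
  B2:   IN={b:-; rest ⊤}   OUT=(all ⊤)
  B3:   IN=(all ⊤)   OUT={b:+; rest ⊤}
  B4:   IN=(all ⊤)   OUT={d:-; rest ⊤}

Merge at B1: IN[B1] = OUT[B0] = {a: ⊤, b: ⊤, c: ⊤, d: ⊤, e: ⊤, f: ⊤}
Applying B1's transfer function to that IN value gives OUT[B1] (row B1 above).

Answer: {a: ⊤, b: -, c: ⊤, d: ⊤, e: ⊤, f: ⊤}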